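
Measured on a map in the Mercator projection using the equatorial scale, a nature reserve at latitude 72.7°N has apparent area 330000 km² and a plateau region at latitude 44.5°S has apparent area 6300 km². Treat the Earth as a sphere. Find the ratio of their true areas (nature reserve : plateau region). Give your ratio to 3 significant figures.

9.11

Since Mercator area scale is 1/cos²φ, the true area equals the apparent area multiplied by cos²φ.
True area of nature reserve: 330000 × cos²(72.7°) = 330000 × 0.08843 = 29180 km².
True area of plateau region: 6300 × cos²(44.5°) = 6300 × 0.5087 = 3205 km².
Ratio = 29180 / 3205 ≈ 9.11.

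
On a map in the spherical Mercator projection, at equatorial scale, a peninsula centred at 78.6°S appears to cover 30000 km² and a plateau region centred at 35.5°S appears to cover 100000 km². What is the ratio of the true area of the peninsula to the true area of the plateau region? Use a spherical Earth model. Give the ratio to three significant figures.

Mercator's areal exaggeration is sec²φ; hence true area = (apparent area) · cos²φ.
True area of peninsula: 30000 × cos²(78.6°) = 30000 × 0.03907 = 1172 km².
True area of plateau region: 100000 × cos²(35.5°) = 100000 × 0.6628 = 66280 km².
Ratio = 1172 / 66280 ≈ 0.0177.

0.0177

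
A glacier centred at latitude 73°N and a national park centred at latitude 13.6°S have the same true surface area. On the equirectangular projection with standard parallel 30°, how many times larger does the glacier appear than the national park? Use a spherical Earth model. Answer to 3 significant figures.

With standard parallel φ₀ = 30°, the equirectangular projection gives x = Rλ cos φ₀, y = Rφ, so h = 1 and k = cos 30° / cos φ.
Areal scale at 73°: h·k = 1.000 × 2.962 = 2.962.
Areal scale at 13.6°: h·k = 1.000 × 0.8910 = 0.8910.
Ratio = 2.962/0.8910 ≈ 3.32.

3.32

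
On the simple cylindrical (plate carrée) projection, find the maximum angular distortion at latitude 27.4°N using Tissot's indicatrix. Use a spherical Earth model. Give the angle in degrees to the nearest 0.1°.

6.8°

Plate carrée maps x = Rλ, y = Rφ. The meridian scale is h = 1 and the parallel scale is k = 1/cos φ = sec φ.
At 27.4°: h = 1.000, k = 1.126; principal scales a = 1.126, b = 1.000.
sin(ω/2) = (a − b)/(a + b) = 0.1264/2.126 = 0.05943, so ω = 2 arcsin(0.05943) ≈ 6.8°.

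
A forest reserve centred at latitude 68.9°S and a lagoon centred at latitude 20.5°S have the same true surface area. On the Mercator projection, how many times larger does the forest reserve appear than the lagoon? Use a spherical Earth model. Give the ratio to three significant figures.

6.77

Mercator areal scale is sec²φ.
At 68.9°: sec²(68.9°) = 1/0.3600² = 7.716.
At 20.5°: sec²(20.5°) = 1/0.9367² = 1.140.
Ratio = 7.716/1.140 = cos²(20.5°)/cos²(68.9°) ≈ 6.77.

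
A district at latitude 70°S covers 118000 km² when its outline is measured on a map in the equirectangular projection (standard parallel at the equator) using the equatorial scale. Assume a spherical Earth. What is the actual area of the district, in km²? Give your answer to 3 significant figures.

Plate carrée maps x = Rλ, y = Rφ. The meridian scale is h = 1 and the parallel scale is k = 1/cos φ = sec φ.
Areal scale = h·k = 1 × sec φ; at 70°, h = 1.000, k = 2.924, so h·k = 2.924.
True area = apparent / (areal scale) = 118000 / 2.924 ≈ 40400 km².

40400 km²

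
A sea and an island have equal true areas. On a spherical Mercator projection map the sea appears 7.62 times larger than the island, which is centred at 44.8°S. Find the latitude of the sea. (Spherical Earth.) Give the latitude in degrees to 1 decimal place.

75.1°

Mercator areal scale is sec²φ, so apparent-area ratio = sec²φ₁ / sec²φ₂ = cos²φ₂ / cos²φ₁.
cos²φ₂ / cos²φ₁ = 7.62  ⇒  cos φ₁ = cos 44.8° / √7.62 = 0.7096/2.760 = 0.2571.
φ₁ = arccos(0.2571) ≈ 75.1°.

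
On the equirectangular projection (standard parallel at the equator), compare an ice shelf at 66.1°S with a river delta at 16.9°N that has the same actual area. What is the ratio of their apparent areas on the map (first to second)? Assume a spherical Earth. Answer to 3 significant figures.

2.36

Plate carrée maps x = Rλ, y = Rφ. The meridian scale is h = 1 and the parallel scale is k = 1/cos φ = sec φ.
Areal scale at 66.1°: h·k = 1.000 × 2.468 = 2.468.
Areal scale at 16.9°: h·k = 1.000 × 1.045 = 1.045.
Ratio = 2.468/1.045 ≈ 2.36.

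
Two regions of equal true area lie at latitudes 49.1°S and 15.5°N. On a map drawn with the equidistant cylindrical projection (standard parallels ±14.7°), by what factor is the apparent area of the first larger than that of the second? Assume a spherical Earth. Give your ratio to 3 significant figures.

1.47

With standard parallel φ₀ = 14.7°, the equirectangular projection gives x = Rλ cos φ₀, y = Rφ, so h = 1 and k = cos 14.7° / cos φ.
Areal scale at 49.1°: h·k = 1.000 × 1.477 = 1.477.
Areal scale at 15.5°: h·k = 1.000 × 1.004 = 1.004.
Ratio = 1.477/1.004 ≈ 1.47.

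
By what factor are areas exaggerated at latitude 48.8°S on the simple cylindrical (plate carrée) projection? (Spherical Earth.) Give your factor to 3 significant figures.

For the equirectangular projection with φ₀ = 0 (plate carrée), h = 1 along meridians and k = sec φ along parallels.
Areal scale = h·k = 1 × sec φ; at 48.8°, h = 1.000, k = 1.518, so h·k = 1.518.

1.52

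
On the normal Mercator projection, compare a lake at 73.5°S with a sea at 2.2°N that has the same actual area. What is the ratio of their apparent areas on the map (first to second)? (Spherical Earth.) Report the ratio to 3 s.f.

Mercator areal scale is sec²φ.
At 73.5°: sec²(73.5°) = 1/0.2840² = 12.40.
At 2.2°: sec²(2.2°) = 1/0.9993² = 1.001.
Ratio = 12.40/1.001 = cos²(2.2°)/cos²(73.5°) ≈ 12.4.

12.4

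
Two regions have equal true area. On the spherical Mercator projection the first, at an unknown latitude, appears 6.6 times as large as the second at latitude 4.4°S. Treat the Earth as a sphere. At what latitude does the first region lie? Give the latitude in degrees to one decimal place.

For equal true areas on Mercator, apparent areas scale as sec²φ, so the ratio is cos²φ₂ / cos²φ₁.
cos²φ₂ / cos²φ₁ = 6.6  ⇒  cos φ₁ = cos 4.4° / √6.6 = 0.9971/2.569 = 0.3881.
φ₁ = arccos(0.3881) ≈ 67.2°.

67.2°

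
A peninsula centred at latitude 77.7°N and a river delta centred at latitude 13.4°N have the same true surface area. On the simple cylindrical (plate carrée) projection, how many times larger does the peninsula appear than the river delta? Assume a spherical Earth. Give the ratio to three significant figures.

4.57

In the plate carrée (x = Rλ, y = Rφ), meridians are true-scale (h = 1) and parallels are stretched by k = sec φ.
Areal scale at 77.7°: h·k = 1.000 × 4.694 = 4.694.
Areal scale at 13.4°: h·k = 1.000 × 1.028 = 1.028.
Ratio = 4.694/1.028 ≈ 4.57.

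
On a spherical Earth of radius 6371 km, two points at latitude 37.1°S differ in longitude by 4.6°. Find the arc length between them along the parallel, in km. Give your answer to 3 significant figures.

Arc length along a parallel = R cos φ · Δλ (with Δλ in radians).
= 6371 × cos 37.1° × (4.6° × π/180) = 6371 × 0.7976 × 0.08029 ≈ 408 km.

408 km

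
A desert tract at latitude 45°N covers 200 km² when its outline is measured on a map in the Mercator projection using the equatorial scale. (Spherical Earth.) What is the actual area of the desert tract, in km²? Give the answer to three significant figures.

For Mercator, h = k = sec φ (a conformal cylindrical projection has a single point scale, 1/cos φ).
Areal scale = k² = sec²φ = 1/cos²(45°) = 1/0.7071² = 2.000.
True area = apparent / (areal scale) = 200 / 2.000 ≈ 100 km².

100 km²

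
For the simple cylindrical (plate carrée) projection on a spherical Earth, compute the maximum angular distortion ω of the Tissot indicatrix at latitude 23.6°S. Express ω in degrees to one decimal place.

For the equirectangular projection with φ₀ = 0 (plate carrée), h = 1 along meridians and k = sec φ along parallels.
At 23.6°: h = 1.000, k = 1.091; principal scales a = 1.091, b = 1.000.
sin(ω/2) = (a − b)/(a + b) = 0.09127/2.091 = 0.04364, so ω = 2 arcsin(0.04364) ≈ 5.0°.

5.0°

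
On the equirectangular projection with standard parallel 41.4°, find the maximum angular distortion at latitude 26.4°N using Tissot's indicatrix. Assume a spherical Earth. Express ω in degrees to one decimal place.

10.2°

With standard parallel φ₀ = 41.4°, the equirectangular projection gives x = Rλ cos φ₀, y = Rφ, so h = 1 and k = cos 41.4° / cos φ.
At 26.4°: h = 1.000, k = 0.8374; principal scales a = 1.000, b = 0.8374.
sin(ω/2) = (a − b)/(a + b) = 0.1626/1.837 = 0.08847, so ω = 2 arcsin(0.08847) ≈ 10.2°.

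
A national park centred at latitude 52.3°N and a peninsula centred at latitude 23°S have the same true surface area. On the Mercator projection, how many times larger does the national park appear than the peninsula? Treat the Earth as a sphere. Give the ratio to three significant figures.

On Mercator, area is exaggerated by sec²φ = 1/cos²φ.
At 52.3°: sec²(52.3°) = 1/0.6115² = 2.674.
At 23°: sec²(23°) = 1/0.9205² = 1.180.
Ratio = 2.674/1.180 = cos²(23°)/cos²(52.3°) ≈ 2.27.

2.27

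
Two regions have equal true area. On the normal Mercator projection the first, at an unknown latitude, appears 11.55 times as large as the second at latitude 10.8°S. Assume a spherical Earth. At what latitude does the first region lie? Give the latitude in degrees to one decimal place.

For equal true areas on Mercator, apparent areas scale as sec²φ, so the ratio is cos²φ₂ / cos²φ₁.
cos²φ₂ / cos²φ₁ = 11.55  ⇒  cos φ₁ = cos 10.8° / √11.55 = 0.9823/3.399 = 0.2890.
φ₁ = arccos(0.2890) ≈ 73.2°.

73.2°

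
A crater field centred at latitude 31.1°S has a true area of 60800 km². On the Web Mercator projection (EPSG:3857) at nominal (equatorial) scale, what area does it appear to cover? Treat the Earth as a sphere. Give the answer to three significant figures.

The Mercator projection is conformal; its linear scale factor is the same in every direction and equals sec φ = 1/cos φ.
Areal scale = k² = sec²φ = 1/cos²(31.1°) = 1/0.8563² = 1.364.
Apparent area = 60800 × 1.364 ≈ 82900 km².

82900 km²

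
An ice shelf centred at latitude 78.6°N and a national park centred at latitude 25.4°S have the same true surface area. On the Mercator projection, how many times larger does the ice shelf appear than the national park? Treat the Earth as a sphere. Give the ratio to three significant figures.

20.9

Mercator is conformal with k = sec φ, so areal scale = k² = sec²φ.
At 78.6°: sec²(78.6°) = 1/0.1977² = 25.60.
At 25.4°: sec²(25.4°) = 1/0.9033² = 1.225.
Ratio = 25.60/1.225 = cos²(25.4°)/cos²(78.6°) ≈ 20.9.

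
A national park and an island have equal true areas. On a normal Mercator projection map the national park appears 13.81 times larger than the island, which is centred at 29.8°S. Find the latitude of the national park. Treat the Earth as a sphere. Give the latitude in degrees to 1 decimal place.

For equal true areas on Mercator, apparent areas scale as sec²φ, so the ratio is cos²φ₂ / cos²φ₁.
cos²φ₂ / cos²φ₁ = 13.81  ⇒  cos φ₁ = cos 29.8° / √13.81 = 0.8678/3.716 = 0.2335.
φ₁ = arccos(0.2335) ≈ 76.5°.

76.5°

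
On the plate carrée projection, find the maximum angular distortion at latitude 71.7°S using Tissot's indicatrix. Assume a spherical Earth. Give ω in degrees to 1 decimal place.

For the equirectangular projection with φ₀ = 0 (plate carrée), h = 1 along meridians and k = sec φ along parallels.
At 71.7°: h = 1.000, k = 3.185; principal scales a = 3.185, b = 1.000.
sin(ω/2) = (a − b)/(a + b) = 2.185/4.185 = 0.5221, so ω = 2 arcsin(0.5221) ≈ 62.9°.

62.9°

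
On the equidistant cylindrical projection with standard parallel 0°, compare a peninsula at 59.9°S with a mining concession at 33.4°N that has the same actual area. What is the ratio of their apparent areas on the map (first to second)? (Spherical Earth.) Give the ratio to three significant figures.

1.66

For the equirectangular projection with φ₀ = 0 (plate carrée), h = 1 along meridians and k = sec φ along parallels.
Areal scale at 59.9°: h·k = 1.000 × 1.994 = 1.994.
Areal scale at 33.4°: h·k = 1.000 × 1.198 = 1.198.
Ratio = 1.994/1.198 ≈ 1.66.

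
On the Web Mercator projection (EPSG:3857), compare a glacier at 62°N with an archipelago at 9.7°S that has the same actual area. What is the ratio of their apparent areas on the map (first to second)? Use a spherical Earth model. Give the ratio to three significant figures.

Mercator areal scale is sec²φ.
At 62°: sec²(62°) = 1/0.4695² = 4.537.
At 9.7°: sec²(9.7°) = 1/0.9857² = 1.029.
Ratio = 4.537/1.029 = cos²(9.7°)/cos²(62°) ≈ 4.41.

4.41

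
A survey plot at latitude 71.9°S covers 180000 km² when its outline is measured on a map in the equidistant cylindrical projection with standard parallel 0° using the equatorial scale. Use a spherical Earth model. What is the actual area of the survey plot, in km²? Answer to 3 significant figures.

For the equirectangular projection with φ₀ = 0 (plate carrée), h = 1 along meridians and k = sec φ along parallels.
Areal scale = h·k = 1 × sec φ; at 71.9°, h = 1.000, k = 3.219, so h·k = 3.219.
True area = apparent / (areal scale) = 180000 / 3.219 ≈ 55900 km².

55900 km²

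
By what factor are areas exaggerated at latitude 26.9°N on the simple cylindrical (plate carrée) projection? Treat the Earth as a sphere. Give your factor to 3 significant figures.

1.12

Plate carrée maps x = Rλ, y = Rφ. The meridian scale is h = 1 and the parallel scale is k = 1/cos φ = sec φ.
Areal scale = h·k = 1 × sec φ; at 26.9°, h = 1.000, k = 1.121, so h·k = 1.121.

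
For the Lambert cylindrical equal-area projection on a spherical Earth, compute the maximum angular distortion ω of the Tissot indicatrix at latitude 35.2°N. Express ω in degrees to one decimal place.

23.0°

The Lambert cylindrical equal-area projection is the cylindrical equal-area projection with its standard parallel at the equator (φ₀ = 0). Cylindrical equal-area (φ₀ = 0°): h = cos φ / cos 0° along meridians, k = cos 0° / cos φ along parallels; h·k = 1.
At 35.2°: h = 0.8171, k = 1.224; principal scales a = 1.224, b = 0.8171.
sin(ω/2) = (a − b)/(a + b) = 0.4066/2.041 = 0.1992, so ω = 2 arcsin(0.1992) ≈ 23.0°.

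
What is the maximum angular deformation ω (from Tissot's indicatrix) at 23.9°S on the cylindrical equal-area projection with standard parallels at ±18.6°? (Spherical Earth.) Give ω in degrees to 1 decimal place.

4.1°

For cylindrical equal-area with standard parallel φ₀, h = cos φ / cos φ₀ and k = cos φ₀ / cos φ, so h·k = 1.
At 23.9°: h = 0.9646, k = 1.037; principal scales a = 1.037, b = 0.9646.
sin(ω/2) = (a − b)/(a + b) = 0.07202/2.001 = 0.03599, so ω = 2 arcsin(0.03599) ≈ 4.1°.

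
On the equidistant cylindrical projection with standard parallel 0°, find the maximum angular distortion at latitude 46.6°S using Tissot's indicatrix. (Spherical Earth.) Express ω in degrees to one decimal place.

Plate carrée maps x = Rλ, y = Rφ. The meridian scale is h = 1 and the parallel scale is k = 1/cos φ = sec φ.
At 46.6°: h = 1.000, k = 1.455; principal scales a = 1.455, b = 1.000.
sin(ω/2) = (a − b)/(a + b) = 0.4554/2.455 = 0.1855, so ω = 2 arcsin(0.1855) ≈ 21.4°.

21.4°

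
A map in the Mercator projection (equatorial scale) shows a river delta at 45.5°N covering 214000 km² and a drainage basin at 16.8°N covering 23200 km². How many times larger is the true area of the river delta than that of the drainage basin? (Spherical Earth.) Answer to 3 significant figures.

Mercator's areal exaggeration is sec²φ; hence true area = (apparent area) · cos²φ.
True area of river delta: 214000 × cos²(45.5°) = 214000 × 0.4913 = 105100 km².
True area of drainage basin: 23200 × cos²(16.8°) = 23200 × 0.9165 = 21260 km².
Ratio = 105100 / 21260 ≈ 4.94.

4.94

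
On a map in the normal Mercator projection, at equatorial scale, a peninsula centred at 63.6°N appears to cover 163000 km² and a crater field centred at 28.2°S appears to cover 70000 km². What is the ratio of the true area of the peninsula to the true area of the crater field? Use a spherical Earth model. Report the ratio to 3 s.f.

0.593

Since Mercator area scale is 1/cos²φ, the true area equals the apparent area multiplied by cos²φ.
True area of peninsula: 163000 × cos²(63.6°) = 163000 × 0.1977 = 32230 km².
True area of crater field: 70000 × cos²(28.2°) = 70000 × 0.7767 = 54370 km².
Ratio = 32230 / 54370 ≈ 0.593.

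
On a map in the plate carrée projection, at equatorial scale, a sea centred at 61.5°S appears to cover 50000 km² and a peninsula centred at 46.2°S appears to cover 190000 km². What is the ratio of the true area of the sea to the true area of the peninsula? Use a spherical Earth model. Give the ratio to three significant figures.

Plate carrée has h = 1 and k = sec φ, giving areal scale sec φ; true area = (apparent area) · cos φ.
True area of sea: 50000 × cos(61.5°) = 50000 × 0.4772 = 23860 km².
True area of peninsula: 190000 × cos(46.2°) = 190000 × 0.6921 = 131500 km².
Ratio = 23860 / 131500 ≈ 0.181.

0.181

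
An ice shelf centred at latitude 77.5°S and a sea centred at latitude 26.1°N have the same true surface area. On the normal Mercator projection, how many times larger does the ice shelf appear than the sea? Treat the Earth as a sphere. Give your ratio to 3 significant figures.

Mercator areal scale is sec²φ.
At 77.5°: sec²(77.5°) = 1/0.2164² = 21.35.
At 26.1°: sec²(26.1°) = 1/0.8980² = 1.240.
Ratio = 21.35/1.240 = cos²(26.1°)/cos²(77.5°) ≈ 17.2.

17.2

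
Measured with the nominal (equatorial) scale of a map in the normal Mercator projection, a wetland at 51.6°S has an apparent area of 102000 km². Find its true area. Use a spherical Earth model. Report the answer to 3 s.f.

39400 km²

Mercator is conformal, so the point scale is isotropic: h = k = sec φ = 1/cos φ.
Areal scale = k² = sec²φ = 1/cos²(51.6°) = 1/0.6211² = 2.592.
True area = apparent / (areal scale) = 102000 / 2.592 ≈ 39400 km².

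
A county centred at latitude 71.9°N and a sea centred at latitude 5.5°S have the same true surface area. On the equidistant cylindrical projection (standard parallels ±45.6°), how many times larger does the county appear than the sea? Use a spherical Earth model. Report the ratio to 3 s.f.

3.20

In the equirectangular projection with standard parallel φ₀ = 45.6° (x = Rλ cos φ₀, y = Rφ), meridians are true-scale (h = 1) and the parallel scale is k = cos φ₀ / cos φ.
Areal scale at 71.9°: h·k = 1.000 × 2.252 = 2.252.
Areal scale at 5.5°: h·k = 1.000 × 0.7029 = 0.7029.
Ratio = 2.252/0.7029 ≈ 3.20.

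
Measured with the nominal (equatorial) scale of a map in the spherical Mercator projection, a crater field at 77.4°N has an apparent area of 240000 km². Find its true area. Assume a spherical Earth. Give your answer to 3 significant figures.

11400 km²

Mercator is conformal, so the point scale is isotropic: h = k = sec φ = 1/cos φ.
Areal scale = k² = sec²φ = 1/cos²(77.4°) = 1/0.2181² = 21.01.
True area = apparent / (areal scale) = 240000 / 21.01 ≈ 11400 km².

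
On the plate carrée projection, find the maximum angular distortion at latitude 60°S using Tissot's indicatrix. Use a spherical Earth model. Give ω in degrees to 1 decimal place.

In the plate carrée (x = Rλ, y = Rφ), meridians are true-scale (h = 1) and parallels are stretched by k = sec φ.
At 60°: h = 1.000, k = 2.000; principal scales a = 2.000, b = 1.000.
sin(ω/2) = (a − b)/(a + b) = 1.0000/3.000 = 0.3333, so ω = 2 arcsin(0.3333) ≈ 38.9°.

38.9°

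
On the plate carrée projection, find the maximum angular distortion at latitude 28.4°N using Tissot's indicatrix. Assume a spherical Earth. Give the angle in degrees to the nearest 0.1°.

7.3°

For the equirectangular projection with φ₀ = 0 (plate carrée), h = 1 along meridians and k = sec φ along parallels.
At 28.4°: h = 1.000, k = 1.137; principal scales a = 1.137, b = 1.000.
sin(ω/2) = (a − b)/(a + b) = 0.1368/2.137 = 0.06403, so ω = 2 arcsin(0.06403) ≈ 7.3°.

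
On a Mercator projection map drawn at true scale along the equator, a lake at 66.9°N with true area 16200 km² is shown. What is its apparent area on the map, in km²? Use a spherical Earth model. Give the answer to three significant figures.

The Mercator projection is conformal; its linear scale factor is the same in every direction and equals sec φ = 1/cos φ.
Areal scale = k² = sec²φ = 1/cos²(66.9°) = 1/0.3923² = 6.497.
Apparent area = 16200 × 6.497 ≈ 105000 km².

105000 km²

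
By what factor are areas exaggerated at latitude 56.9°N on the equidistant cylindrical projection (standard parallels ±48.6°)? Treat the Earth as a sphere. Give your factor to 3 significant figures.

1.21

The equidistant cylindrical projection with φ₀ = 48.6° has h = 1 (meridians true) and k = cos φ₀ / cos φ along parallels.
Areal scale = h·k = 1 × cos φ₀ / cos φ; at 56.9°, h = 1.000, k = 1.211, so h·k = 1.211.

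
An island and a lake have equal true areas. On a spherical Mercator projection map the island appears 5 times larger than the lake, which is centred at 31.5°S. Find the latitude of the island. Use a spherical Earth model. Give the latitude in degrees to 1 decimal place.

67.6°

On Mercator, (apparent₁)/(apparent₂) = sec²φ₁ / sec²φ₂ when true areas are equal.
cos²φ₂ / cos²φ₁ = 5  ⇒  cos φ₁ = cos 31.5° / √5 = 0.8526/2.236 = 0.3813.
φ₁ = arccos(0.3813) ≈ 67.6°.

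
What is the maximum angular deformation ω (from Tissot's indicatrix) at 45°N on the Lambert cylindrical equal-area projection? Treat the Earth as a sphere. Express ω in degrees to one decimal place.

The Lambert cylindrical equal-area projection is the cylindrical equal-area projection with its standard parallel at the equator (φ₀ = 0). For cylindrical equal-area with standard parallel φ₀, h = cos φ / cos φ₀ and k = cos φ₀ / cos φ, so h·k = 1.
At 45°: h = 0.7071, k = 1.414; principal scales a = 1.414, b = 0.7071.
sin(ω/2) = (a − b)/(a + b) = 0.7071/2.121 = 0.3333, so ω = 2 arcsin(0.3333) ≈ 38.9°.

38.9°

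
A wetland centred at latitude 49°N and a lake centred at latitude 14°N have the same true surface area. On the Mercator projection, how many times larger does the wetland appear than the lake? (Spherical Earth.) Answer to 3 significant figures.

On Mercator, area is exaggerated by sec²φ = 1/cos²φ.
At 49°: sec²(49°) = 1/0.6561² = 2.323.
At 14°: sec²(14°) = 1/0.9703² = 1.062.
Ratio = 2.323/1.062 = cos²(14°)/cos²(49°) ≈ 2.19.

2.19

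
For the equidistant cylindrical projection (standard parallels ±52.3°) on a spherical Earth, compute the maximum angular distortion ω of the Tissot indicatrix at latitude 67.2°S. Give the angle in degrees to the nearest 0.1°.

The equidistant cylindrical projection with φ₀ = 52.3° has h = 1 (meridians true) and k = cos φ₀ / cos φ along parallels.
At 67.2°: h = 1.000, k = 1.578; principal scales a = 1.578, b = 1.000.
sin(ω/2) = (a − b)/(a + b) = 0.5781/2.578 = 0.2242, so ω = 2 arcsin(0.2242) ≈ 25.9°.

25.9°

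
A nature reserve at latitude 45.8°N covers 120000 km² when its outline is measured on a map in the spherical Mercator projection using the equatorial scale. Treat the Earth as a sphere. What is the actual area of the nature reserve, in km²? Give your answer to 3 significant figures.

The Mercator projection is conformal; its linear scale factor is the same in every direction and equals sec φ = 1/cos φ.
Areal scale = k² = sec²φ = 1/cos²(45.8°) = 1/0.6972² = 2.057.
True area = apparent / (areal scale) = 120000 / 2.057 ≈ 58300 km².

58300 km²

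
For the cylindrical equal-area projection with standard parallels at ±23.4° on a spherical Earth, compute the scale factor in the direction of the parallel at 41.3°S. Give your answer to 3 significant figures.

For cylindrical equal-area with standard parallel φ₀, h = cos φ / cos φ₀ and k = cos φ₀ / cos φ, so h·k = 1.
k = cos 23.4° / cos 41.3° = 0.9178/0.7513 = 1.222.

1.22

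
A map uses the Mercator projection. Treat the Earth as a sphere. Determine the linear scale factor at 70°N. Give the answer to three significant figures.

2.92

For Mercator, h = k = sec φ (a conformal cylindrical projection has a single point scale, 1/cos φ).
k = 1/cos 70° = 1/0.3420 = 2.924.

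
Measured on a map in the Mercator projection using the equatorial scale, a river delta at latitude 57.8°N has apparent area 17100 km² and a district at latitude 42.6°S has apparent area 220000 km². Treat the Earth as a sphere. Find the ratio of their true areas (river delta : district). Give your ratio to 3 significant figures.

Since Mercator area scale is 1/cos²φ, the true area equals the apparent area multiplied by cos²φ.
True area of river delta: 17100 × cos²(57.8°) = 17100 × 0.2840 = 4856 km².
True area of district: 220000 × cos²(42.6°) = 220000 × 0.5418 = 119200 km².
Ratio = 4856 / 119200 ≈ 0.0407.

0.0407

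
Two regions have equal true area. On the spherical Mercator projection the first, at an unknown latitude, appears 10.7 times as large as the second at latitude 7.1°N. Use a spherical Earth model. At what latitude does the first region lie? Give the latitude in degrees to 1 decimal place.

Mercator areal scale is sec²φ, so apparent-area ratio = sec²φ₁ / sec²φ₂ = cos²φ₂ / cos²φ₁.
cos²φ₂ / cos²φ₁ = 10.7  ⇒  cos φ₁ = cos 7.1° / √10.7 = 0.9923/3.271 = 0.3034.
φ₁ = arccos(0.3034) ≈ 72.3°.

72.3°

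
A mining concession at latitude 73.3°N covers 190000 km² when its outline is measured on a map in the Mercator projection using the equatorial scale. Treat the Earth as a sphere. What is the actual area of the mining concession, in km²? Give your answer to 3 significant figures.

Mercator is conformal, so the point scale is isotropic: h = k = sec φ = 1/cos φ.
Areal scale = k² = sec²φ = 1/cos²(73.3°) = 1/0.2874² = 12.11.
True area = apparent / (areal scale) = 190000 / 12.11 ≈ 15700 km².

15700 km²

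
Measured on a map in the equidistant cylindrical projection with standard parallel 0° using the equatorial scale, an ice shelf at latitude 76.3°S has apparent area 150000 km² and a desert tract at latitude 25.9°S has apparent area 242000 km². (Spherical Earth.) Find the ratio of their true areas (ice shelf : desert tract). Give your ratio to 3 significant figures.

On the plate carrée, areal scale = h·k = 1 × sec φ, so true area = apparent × cos φ.
True area of ice shelf: 150000 × cos(76.3°) = 150000 × 0.2368 = 35530 km².
True area of desert tract: 242000 × cos(25.9°) = 242000 × 0.8996 = 217700 km².
Ratio = 35530 / 217700 ≈ 0.163.

0.163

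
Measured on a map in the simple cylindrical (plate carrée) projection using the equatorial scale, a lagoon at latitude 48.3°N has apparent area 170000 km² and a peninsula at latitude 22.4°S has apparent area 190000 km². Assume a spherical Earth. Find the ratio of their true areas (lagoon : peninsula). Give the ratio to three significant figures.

On the plate carrée, areal scale = h·k = 1 × sec φ, so true area = apparent × cos φ.
True area of lagoon: 170000 × cos(48.3°) = 170000 × 0.6652 = 113100 km².
True area of peninsula: 190000 × cos(22.4°) = 190000 × 0.9245 = 175700 km².
Ratio = 113100 / 175700 ≈ 0.644.

0.644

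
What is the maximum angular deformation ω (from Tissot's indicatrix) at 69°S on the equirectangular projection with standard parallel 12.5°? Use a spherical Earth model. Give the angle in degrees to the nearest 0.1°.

55.2°

With standard parallel φ₀ = 12.5°, the equirectangular projection gives x = Rλ cos φ₀, y = Rφ, so h = 1 and k = cos 12.5° / cos φ.
At 69°: h = 1.000, k = 2.724; principal scales a = 2.724, b = 1.000.
sin(ω/2) = (a − b)/(a + b) = 1.724/3.724 = 0.4630, so ω = 2 arcsin(0.4630) ≈ 55.2°.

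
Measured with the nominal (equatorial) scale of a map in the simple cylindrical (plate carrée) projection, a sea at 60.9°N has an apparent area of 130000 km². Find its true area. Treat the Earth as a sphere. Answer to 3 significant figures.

63200 km²

In the plate carrée (x = Rλ, y = Rφ), meridians are true-scale (h = 1) and parallels are stretched by k = sec φ.
Areal scale = h·k = 1 × sec φ; at 60.9°, h = 1.000, k = 2.056, so h·k = 2.056.
True area = apparent / (areal scale) = 130000 / 2.056 ≈ 63200 km².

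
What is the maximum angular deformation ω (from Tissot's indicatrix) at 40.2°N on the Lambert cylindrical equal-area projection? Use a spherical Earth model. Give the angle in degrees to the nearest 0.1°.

The Lambert cylindrical equal-area projection is the cylindrical equal-area projection with its standard parallel at the equator (φ₀ = 0). Cylindrical equal-area (φ₀ = 0°): h = cos φ / cos 0° along meridians, k = cos 0° / cos φ along parallels; h·k = 1.
At 40.2°: h = 0.7638, k = 1.309; principal scales a = 1.309, b = 0.7638.
sin(ω/2) = (a − b)/(a + b) = 0.5455/2.073 = 0.2631, so ω = 2 arcsin(0.2631) ≈ 30.5°.

30.5°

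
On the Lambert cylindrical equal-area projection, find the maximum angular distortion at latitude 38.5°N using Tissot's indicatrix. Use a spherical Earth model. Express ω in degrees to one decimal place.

27.8°

The Lambert cylindrical equal-area projection is the cylindrical equal-area projection with its standard parallel at the equator (φ₀ = 0). Cylindrical equal-area (φ₀ = 0°): h = cos φ / cos 0° along meridians, k = cos 0° / cos φ along parallels; h·k = 1.
At 38.5°: h = 0.7826, k = 1.278; principal scales a = 1.278, b = 0.7826.
sin(ω/2) = (a − b)/(a + b) = 0.4952/2.060 = 0.2403, so ω = 2 arcsin(0.2403) ≈ 27.8°.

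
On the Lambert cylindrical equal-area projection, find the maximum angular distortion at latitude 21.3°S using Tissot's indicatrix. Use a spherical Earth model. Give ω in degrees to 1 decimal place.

The Lambert cylindrical equal-area projection is the cylindrical equal-area projection with its standard parallel at the equator (φ₀ = 0). A cylindrical equal-area projection with standard parallel φ₀ has meridian scale h = cos φ / cos φ₀ and parallel scale k = cos φ₀ / cos φ (so areas are preserved, h·k = 1).
At 21.3°: h = 0.9317, k = 1.073; principal scales a = 1.073, b = 0.9317.
sin(ω/2) = (a − b)/(a + b) = 0.1416/2.005 = 0.07064, so ω = 2 arcsin(0.07064) ≈ 8.1°.

8.1°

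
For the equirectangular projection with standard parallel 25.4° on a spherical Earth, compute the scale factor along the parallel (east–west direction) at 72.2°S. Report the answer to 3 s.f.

2.96

With standard parallel φ₀ = 25.4°, the equirectangular projection gives x = Rλ cos φ₀, y = Rφ, so h = 1 and k = cos 25.4° / cos φ.
k = cos 25.4° / cos 72.2° = 0.9033/0.3057 = 2.955.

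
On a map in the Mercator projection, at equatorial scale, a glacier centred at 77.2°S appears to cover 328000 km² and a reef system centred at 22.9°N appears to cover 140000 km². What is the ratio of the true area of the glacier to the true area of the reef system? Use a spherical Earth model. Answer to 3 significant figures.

0.136

Mercator's areal exaggeration is sec²φ; hence true area = (apparent area) · cos²φ.
True area of glacier: 328000 × cos²(77.2°) = 328000 × 0.04908 = 16100 km².
True area of reef system: 140000 × cos²(22.9°) = 140000 × 0.8486 = 118800 km².
Ratio = 16100 / 118800 ≈ 0.136.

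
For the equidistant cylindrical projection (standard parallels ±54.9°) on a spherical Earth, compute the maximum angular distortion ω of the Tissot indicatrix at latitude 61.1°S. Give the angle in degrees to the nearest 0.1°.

9.9°

The equidistant cylindrical projection with φ₀ = 54.9° has h = 1 (meridians true) and k = cos φ₀ / cos φ along parallels.
At 61.1°: h = 1.000, k = 1.190; principal scales a = 1.190, b = 1.000.
sin(ω/2) = (a − b)/(a + b) = 0.1898/2.190 = 0.08667, so ω = 2 arcsin(0.08667) ≈ 9.9°.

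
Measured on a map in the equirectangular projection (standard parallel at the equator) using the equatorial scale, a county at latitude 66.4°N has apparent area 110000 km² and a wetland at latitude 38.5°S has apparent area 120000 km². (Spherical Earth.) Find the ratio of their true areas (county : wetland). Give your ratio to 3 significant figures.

0.469

Plate carrée has h = 1 and k = sec φ, giving areal scale sec φ; true area = (apparent area) · cos φ.
True area of county: 110000 × cos(66.4°) = 110000 × 0.4003 = 44040 km².
True area of wetland: 120000 × cos(38.5°) = 120000 × 0.7826 = 93910 km².
Ratio = 44040 / 93910 ≈ 0.469.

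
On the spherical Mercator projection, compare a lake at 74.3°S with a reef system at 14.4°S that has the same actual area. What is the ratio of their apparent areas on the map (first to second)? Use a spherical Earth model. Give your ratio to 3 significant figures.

Mercator areal scale is sec²φ.
At 74.3°: sec²(74.3°) = 1/0.2706² = 13.66.
At 14.4°: sec²(14.4°) = 1/0.9686² = 1.066.
Ratio = 13.66/1.066 = cos²(14.4°)/cos²(74.3°) ≈ 12.8.

12.8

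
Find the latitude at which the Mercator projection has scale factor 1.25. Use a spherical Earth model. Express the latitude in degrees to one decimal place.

36.9°

Mercator scale is k = sec φ = 1/cos φ.
1/cos φ = 1.25  ⇒  cos φ = 0.8000  ⇒  φ = arccos(0.8000) ≈ 36.9°.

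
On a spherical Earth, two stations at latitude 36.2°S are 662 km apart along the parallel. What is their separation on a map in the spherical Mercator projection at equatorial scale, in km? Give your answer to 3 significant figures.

Mercator is conformal, so the point scale is isotropic: h = k = sec φ = 1/cos φ.
Along the parallel, k = sec 36.2° = 1/0.8070 = 1.239.
Map distance = 662 × 1.239 ≈ 820 km.

820 km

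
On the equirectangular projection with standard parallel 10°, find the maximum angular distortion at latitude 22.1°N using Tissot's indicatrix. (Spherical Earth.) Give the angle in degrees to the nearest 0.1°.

With standard parallel φ₀ = 10°, the equirectangular projection gives x = Rλ cos φ₀, y = Rφ, so h = 1 and k = cos 10° / cos φ.
At 22.1°: h = 1.000, k = 1.063; principal scales a = 1.063, b = 1.000.
sin(ω/2) = (a − b)/(a + b) = 0.06290/2.063 = 0.03049, so ω = 2 arcsin(0.03049) ≈ 3.5°.

3.5°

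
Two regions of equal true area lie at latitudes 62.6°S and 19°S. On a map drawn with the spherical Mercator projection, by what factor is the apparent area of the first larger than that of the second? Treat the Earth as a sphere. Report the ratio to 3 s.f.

4.22

Mercator is conformal with k = sec φ, so areal scale = k² = sec²φ.
At 62.6°: sec²(62.6°) = 1/0.4602² = 4.722.
At 19°: sec²(19°) = 1/0.9455² = 1.119.
Ratio = 4.722/1.119 = cos²(19°)/cos²(62.6°) ≈ 4.22.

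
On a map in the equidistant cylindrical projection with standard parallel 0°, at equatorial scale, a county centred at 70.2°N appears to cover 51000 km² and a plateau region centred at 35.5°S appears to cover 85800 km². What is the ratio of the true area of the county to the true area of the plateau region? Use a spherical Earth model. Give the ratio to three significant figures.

On the plate carrée, areal scale = h·k = 1 × sec φ, so true area = apparent × cos φ.
True area of county: 51000 × cos(70.2°) = 51000 × 0.3387 = 17280 km².
True area of plateau region: 85800 × cos(35.5°) = 85800 × 0.8141 = 69850 km².
Ratio = 17280 / 69850 ≈ 0.247.

0.247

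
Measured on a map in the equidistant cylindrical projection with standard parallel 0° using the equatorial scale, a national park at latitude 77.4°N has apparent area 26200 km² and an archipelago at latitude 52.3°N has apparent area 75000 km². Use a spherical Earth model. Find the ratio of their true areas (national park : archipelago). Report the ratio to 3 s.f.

0.125

Plate carrée has h = 1 and k = sec φ, giving areal scale sec φ; true area = (apparent area) · cos φ.
True area of national park: 26200 × cos(77.4°) = 26200 × 0.2181 = 5715 km².
True area of archipelago: 75000 × cos(52.3°) = 75000 × 0.6115 = 45860 km².
Ratio = 5715 / 45860 ≈ 0.125.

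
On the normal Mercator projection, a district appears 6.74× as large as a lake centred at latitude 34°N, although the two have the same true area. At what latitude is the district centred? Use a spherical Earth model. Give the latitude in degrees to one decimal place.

On Mercator, (apparent₁)/(apparent₂) = sec²φ₁ / sec²φ₂ when true areas are equal.
cos²φ₂ / cos²φ₁ = 6.74  ⇒  cos φ₁ = cos 34° / √6.74 = 0.8290/2.596 = 0.3193.
φ₁ = arccos(0.3193) ≈ 71.4°.

71.4°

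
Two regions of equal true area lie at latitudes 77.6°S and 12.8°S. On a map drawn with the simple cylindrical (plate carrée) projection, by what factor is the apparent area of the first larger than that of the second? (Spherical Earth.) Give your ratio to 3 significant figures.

Plate carrée maps x = Rλ, y = Rφ. The meridian scale is h = 1 and the parallel scale is k = 1/cos φ = sec φ.
Areal scale at 77.6°: h·k = 1.000 × 4.657 = 4.657.
Areal scale at 12.8°: h·k = 1.000 × 1.025 = 1.025.
Ratio = 4.657/1.025 ≈ 4.54.

4.54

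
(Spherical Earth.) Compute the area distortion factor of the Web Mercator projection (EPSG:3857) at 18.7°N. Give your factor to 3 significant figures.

1.11

The Mercator projection is conformal; its linear scale factor is the same in every direction and equals sec φ = 1/cos φ.
Areal scale = k² = sec²φ = 1/cos²(18.7°) = 1/0.9472² = 1.115.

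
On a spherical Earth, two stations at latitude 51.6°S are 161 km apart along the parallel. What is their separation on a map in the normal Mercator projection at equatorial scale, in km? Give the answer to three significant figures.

259 km

For Mercator, h = k = sec φ (a conformal cylindrical projection has a single point scale, 1/cos φ).
Along the parallel, k = sec 51.6° = 1/0.6211 = 1.610.
Map distance = 161 × 1.610 ≈ 259 km.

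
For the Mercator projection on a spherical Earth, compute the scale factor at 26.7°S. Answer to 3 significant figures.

For Mercator, h = k = sec φ (a conformal cylindrical projection has a single point scale, 1/cos φ).
k = 1/cos 26.7° = 1/0.8934 = 1.119.

1.12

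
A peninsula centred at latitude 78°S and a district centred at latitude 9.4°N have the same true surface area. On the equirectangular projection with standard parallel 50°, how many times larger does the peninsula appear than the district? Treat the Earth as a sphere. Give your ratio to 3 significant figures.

The equidistant cylindrical projection with φ₀ = 50° has h = 1 (meridians true) and k = cos φ₀ / cos φ along parallels.
Areal scale at 78°: h·k = 1.000 × 3.092 = 3.092.
Areal scale at 9.4°: h·k = 1.000 × 0.6515 = 0.6515.
Ratio = 3.092/0.6515 ≈ 4.75.

4.75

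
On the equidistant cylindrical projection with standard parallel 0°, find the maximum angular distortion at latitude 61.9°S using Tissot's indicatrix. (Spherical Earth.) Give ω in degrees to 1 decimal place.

42.2°

For the equirectangular projection with φ₀ = 0 (plate carrée), h = 1 along meridians and k = sec φ along parallels.
At 61.9°: h = 1.000, k = 2.123; principal scales a = 2.123, b = 1.000.
sin(ω/2) = (a − b)/(a + b) = 1.123/3.123 = 0.3596, so ω = 2 arcsin(0.3596) ≈ 42.2°.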